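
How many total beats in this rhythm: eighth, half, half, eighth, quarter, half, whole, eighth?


Step by step:
Beat values:
  eighth = 0.5 beats
  half = 2 beats
  half = 2 beats
  eighth = 0.5 beats
  quarter = 1 beat
  half = 2 beats
  whole = 4 beats
  eighth = 0.5 beats
Sum = 0.5 + 2 + 2 + 0.5 + 1 + 2 + 4 + 0.5
= 12.5 beats


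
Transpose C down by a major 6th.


Step by step:
major 6th: 6 letter names, 9 semitones
Letter: C - 5 → E
Pitch: C - 9 semitones, spelled as an E → Eb
= Eb


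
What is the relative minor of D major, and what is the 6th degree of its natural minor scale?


The relative minor shares the major's key signature and starts on its 6th degree
6th degree = a major 6th above the tonic; a major 6th above D is B
→ relative minor of D major is B minor
B natural minor scale: B C# D E F# G A
= B minor; 6th degree = G


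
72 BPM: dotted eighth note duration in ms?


Step by step:
One quarter-note beat = 60000 / BPM = 60000 / 72 ms
Dotted eighth note = 3/4 × quarter note
Duration = 3/4 × 60000 / 72 = 45000 / 72
= 625.0 ms


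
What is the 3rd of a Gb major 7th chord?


Step by step:
Major 7th chord = root + major 3rd + perfect 5th + major 7th
Seventh chords stack in thirds, so the letter names are G-B-D-F
Root: Gb
Major 3rd above Gb: Bb
Perfect 5th above Gb: Db
Major 7th above Gb: F
The 3rd = Bb


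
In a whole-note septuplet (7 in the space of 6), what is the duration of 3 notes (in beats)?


Reasoning:
Septuplet: 7 notes occupy the space of 6 whole notes
Space = 6 × 4 = 24 beats
Each septuplet note = 24 / 7 = 24/7 beats
3 notes = 3 × 24/7 = 72/7
= 72/7 beats


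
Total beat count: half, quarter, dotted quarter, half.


Solution.
Beat values:
  half = 2 beats
  quarter = 1 beat
  dotted quarter = 1.5 beats
  half = 2 beats
Sum = 2 + 1 + 1.5 + 2
= 6.5 beats


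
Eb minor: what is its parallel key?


Working:
Parallel keys share the same tonic but differ in mode
Eb minor → parallel is Eb major
= Eb major


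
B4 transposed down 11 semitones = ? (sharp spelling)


Working:
B4: chromatic position 11 in octave 4 → absolute = 4×12 + 11 = 59
Transpose down 11: 59 - 11 = 48
48 = 4×12 + 0 → C in octave 4
Result = C4


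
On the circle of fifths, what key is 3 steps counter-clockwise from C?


Reasoning:
Each counter-clockwise step moves down a perfect 5th (= up a perfect 4th)
From C: C → F → Bb → Eb
= Eb


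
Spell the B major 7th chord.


Solution.
Major 7th chord = root + major 3rd + perfect 5th + major 7th
Seventh chords stack in thirds, so the letter names are B-D-F-A
Root: B
Major 3rd above B: D#
Perfect 5th above B: F#
Major 7th above B: A#
Chord = B D# F# A#


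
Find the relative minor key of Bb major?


Working:
The relative minor shares the major's key signature and starts on its 6th degree
6th degree = a major 6th above the tonic; a major 6th above Bb is G
→ relative minor of Bb major is G minor
= G minor


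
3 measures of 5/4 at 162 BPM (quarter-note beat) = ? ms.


Let's work it out.
Quarter-note beat duration = 60000 / 162 ms
Beats per measure (5/4) = 5
One measure = 5 × 60000 / 162 = 300000 / 162 ms
3 measures = 3 × 300000 / 162 = 900000 / 162
= 5555.6 ms


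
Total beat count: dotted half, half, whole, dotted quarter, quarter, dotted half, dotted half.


Beat values:
  dotted half = 3 beats
  half = 2 beats
  whole = 4 beats
  dotted quarter = 1.5 beats
  quarter = 1 beat
  dotted half = 3 beats
  dotted half = 3 beats
Sum = 3 + 2 + 4 + 1.5 + 1 + 3 + 3
= 17.5 beats


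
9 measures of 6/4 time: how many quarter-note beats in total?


Step by step:
Time signature 6/4: the bottom number 4 means the quarter note gets one count
The top number 6 means 6 quarter-note beats per measure
Total = 6 × 9 measures
= 54 quarter-note beats


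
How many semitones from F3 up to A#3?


Absolute semitone position = octave×12 + chromatic position
F3: 3×12 + 5 = 41
A#3: 3×12 + 10 = 46
Difference = 46 - 41 = 5
= 5 semitones


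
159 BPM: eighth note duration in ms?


Step by step:
One quarter-note beat = 60000 / BPM = 60000 / 159 ms
Eighth note = 1/2 × quarter note
Duration = 1/2 × 60000 / 159 = 30000 / 159
= 188.7 ms


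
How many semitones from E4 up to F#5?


Working:
Absolute semitone position = octave×12 + chromatic position
E4: 4×12 + 4 = 52
F#5: 5×12 + 6 = 66
Difference = 66 - 52 = 14
= 14 semitones


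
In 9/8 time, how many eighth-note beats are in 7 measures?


Time signature 9/8: the bottom number 8 means the eighth note gets one count
The top number 9 means 9 eighth-note beats per measure
Total = 9 × 7 measures
= 63 eighth-note beats


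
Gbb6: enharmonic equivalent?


Solution.
Enharmonic notes sound the same pitch but are spelled with different letter names
Gbb and F name the same pitch class
= F6


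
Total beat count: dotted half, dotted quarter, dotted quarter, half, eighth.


Let's work it out.
Beat values:
  dotted half = 3 beats
  dotted quarter = 1.5 beats
  dotted quarter = 1.5 beats
  half = 2 beats
  eighth = 0.5 beats
Sum = 3 + 1.5 + 1.5 + 2 + 0.5
= 8.5 beats


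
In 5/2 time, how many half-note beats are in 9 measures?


Reasoning:
Time signature 5/2: the bottom number 2 means the half note gets one count
The top number 5 means 5 half-note beats per measure
Total = 5 × 9 measures
= 45 half-note beats


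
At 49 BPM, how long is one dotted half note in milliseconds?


Let's work it out.
One quarter-note beat = 60000 / BPM = 60000 / 49 ms
Dotted half note = 3 × quarter note
Duration = 3 × 60000 / 49 = 180000 / 49
= 3673.5 ms


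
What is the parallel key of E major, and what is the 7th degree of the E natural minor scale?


Reasoning:
Parallel keys share the same tonic but differ in mode
E major → parallel is E minor
E natural minor scale: E F# G A B C D
= E minor; 7th degree = D


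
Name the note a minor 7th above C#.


A 7th spans 7 letter names, so from C we land on B
A minor 7th = 10 semitones above C#
Spell B at that pitch: B
= B


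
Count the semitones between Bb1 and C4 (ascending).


Reasoning:
Absolute semitone position = octave×12 + chromatic position
Bb1: 1×12 + 10 = 22
C4: 4×12 + 0 = 48
Difference = 48 - 22 = 26
= 26 semitones


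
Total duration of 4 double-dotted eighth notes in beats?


Working:
Base eighth note = 1/2 beats
Dot 1 adds half the previous value: +1/4
Dot 2 adds half the previous value: +1/8
One double-dotted eighth = 1/2 + 1/4 + 1/8 = 7/8
4 of them = 4 × 7/8 = 7/2
= 7/2 beats


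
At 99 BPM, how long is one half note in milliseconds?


One quarter-note beat = 60000 / BPM = 60000 / 99 ms
Half note = 2 × quarter note
Duration = 2 × 60000 / 99 = 120000 / 99
= 1212.1 ms


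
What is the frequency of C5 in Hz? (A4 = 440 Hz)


Step by step:
f = 440 × 2^(n/12) where n = semitones from A4
C5: 3 semitones from A4
f = 440 × 2^(3/12)
f = 523.25 Hz


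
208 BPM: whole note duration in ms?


One quarter-note beat = 60000 / BPM = 60000 / 208 ms
Whole note = 4 × quarter note
Duration = 4 × 60000 / 208 = 240000 / 208
= 1153.8 ms


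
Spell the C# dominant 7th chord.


Dominant 7th chord = root + major 3rd + perfect 5th + minor 7th
Seventh chords stack in thirds, so the letter names are C-E-G-B
Root: C#
Major 3rd above C#: E#
Perfect 5th above C#: G#
Minor 7th above C#: B
Chord = C# E# G# B


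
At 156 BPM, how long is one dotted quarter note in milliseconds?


Reasoning:
One quarter-note beat = 60000 / BPM = 60000 / 156 ms
Dotted quarter note = 3/2 × quarter note
Duration = 3/2 × 60000 / 156 = 90000 / 156
= 576.9 ms


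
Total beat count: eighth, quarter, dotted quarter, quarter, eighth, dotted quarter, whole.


Reasoning:
Beat values:
  eighth = 0.5 beats
  quarter = 1 beat
  dotted quarter = 1.5 beats
  quarter = 1 beat
  eighth = 0.5 beats
  dotted quarter = 1.5 beats
  whole = 4 beats
Sum = 0.5 + 1 + 1.5 + 1 + 0.5 + 1.5 + 4
= 10 beats


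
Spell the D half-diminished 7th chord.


Solution.
Half-diminished 7th chord = root + minor 3rd + diminished 5th + minor 7th
Seventh chords stack in thirds, so the letter names are D-F-A-C
Root: D
Minor 3rd above D: F
Diminished 5th above D: Ab
Minor 7th above D: C
Chord = D F Ab C


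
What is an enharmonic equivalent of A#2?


Solution.
Enharmonic notes sound the same pitch but are spelled with different letter names
A# and Bb name the same pitch class
= Bb2


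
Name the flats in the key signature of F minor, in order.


Flat minor keys: A(0), D(1), G(2), C(3), F(4), Bb(5), Eb(6), Ab(7)
F minor has 4 flats
Order of flats: Bb Eb Ab Db Gb Cb Fb → first 4: Bb, Eb, Ab, Db
= Bb, Eb, Ab, Db


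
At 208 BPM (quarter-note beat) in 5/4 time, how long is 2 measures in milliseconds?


Step by step:
Quarter-note beat duration = 60000 / 208 ms
Beats per measure (5/4) = 5
One measure = 5 × 60000 / 208 = 300000 / 208 ms
2 measures = 2 × 300000 / 208 = 600000 / 208
= 2884.6 ms


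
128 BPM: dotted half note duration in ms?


One quarter-note beat = 60000 / BPM = 60000 / 128 ms
Dotted half note = 3 × quarter note
Duration = 3 × 60000 / 128 = 180000 / 128
= 1406.2 ms


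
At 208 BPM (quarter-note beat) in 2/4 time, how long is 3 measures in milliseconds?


Let's work it out.
Quarter-note beat duration = 60000 / 208 ms
Beats per measure (2/4) = 2
One measure = 2 × 60000 / 208 = 120000 / 208 ms
3 measures = 3 × 120000 / 208 = 360000 / 208
= 1730.8 ms


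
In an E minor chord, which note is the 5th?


Reasoning:
Minor triad = root + minor 3rd (3 semitones) + perfect 5th (7 semitones)
A triad on E stacks thirds, so the chord tones use letter names E-G-B
Root: E
Minor 3rd above E: G
Perfect 5th above E: B
The 5th = B


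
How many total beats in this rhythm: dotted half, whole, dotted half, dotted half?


Let's work it out.
Beat values:
  dotted half = 3 beats
  whole = 4 beats
  dotted half = 3 beats
  dotted half = 3 beats
Sum = 3 + 4 + 3 + 3
= 13 beats


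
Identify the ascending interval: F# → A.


Step by step:
Letter names: F → A spans 3 letter names → a 3rd
Semitones: F# → A = 3 half-steps
A 3rd of 3 semitones is a minor 3rd
= minor 3rd


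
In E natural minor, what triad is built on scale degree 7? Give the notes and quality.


Working:
E natural minor scale: E F# G A B C D
Diatonic triad on degree 7 stacks scale notes 7, 2, 4: D F# A
D→F# = 4 semitones; D→A = 7 semitones → major triad
= D F# A (major)


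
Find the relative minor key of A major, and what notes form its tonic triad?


Reasoning:
The relative minor shares the major's key signature and starts on its 6th degree
6th degree = a major 6th above the tonic; a major 6th above A is F#
→ relative minor of A major is F# minor
Tonic triad of F# minor = root + minor 3rd + perfect 5th = F# A C#
= F# minor; triad = F# A C#


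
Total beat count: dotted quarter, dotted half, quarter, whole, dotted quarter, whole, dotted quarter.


Step by step:
Beat values:
  dotted quarter = 1.5 beats
  dotted half = 3 beats
  quarter = 1 beat
  whole = 4 beats
  dotted quarter = 1.5 beats
  whole = 4 beats
  dotted quarter = 1.5 beats
Sum = 1.5 + 3 + 1 + 4 + 1.5 + 4 + 1.5
= 16.5 beats


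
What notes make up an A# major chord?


Reasoning:
Major triad = root + major 3rd (4 semitones) + perfect 5th (7 semitones)
A triad on A# stacks thirds, so the chord tones use letter names A-C-E
Root: A#
Major 3rd above A#: C##
Perfect 5th above A#: E#
Chord = A# C## E#


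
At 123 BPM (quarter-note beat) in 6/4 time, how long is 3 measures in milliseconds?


Step by step:
Quarter-note beat duration = 60000 / 123 ms
Beats per measure (6/4) = 6
One measure = 6 × 60000 / 123 = 360000 / 123 ms
3 measures = 3 × 360000 / 123 = 1080000 / 123
= 8780.5 ms


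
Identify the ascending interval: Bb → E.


Reasoning:
Letter names: B → E spans 4 letter names → a 4th
Semitones: Bb → E = 6 half-steps
A 4th of 6 semitones is an augmented 4th
= augmented 4th


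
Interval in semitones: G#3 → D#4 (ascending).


Reasoning:
Absolute semitone position = octave×12 + chromatic position
G#3: 3×12 + 8 = 44
D#4: 4×12 + 3 = 51
Difference = 51 - 44 = 7
= 7 semitones


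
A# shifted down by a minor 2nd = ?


Solution.
minor 2nd: 2 letter names, 1 semitones
Letter: A - 1 → G
Pitch: A# - 1 semitones, spelled as a G → G##
= G##


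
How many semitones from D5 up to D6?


Absolute semitone position = octave×12 + chromatic position
D5: 5×12 + 2 = 62
D6: 6×12 + 2 = 74
Difference = 74 - 62 = 12
= 12 semitones


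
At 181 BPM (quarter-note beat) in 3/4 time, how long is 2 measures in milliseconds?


Let's work it out.
Quarter-note beat duration = 60000 / 181 ms
Beats per measure (3/4) = 3
One measure = 3 × 60000 / 181 = 180000 / 181 ms
2 measures = 2 × 180000 / 181 = 360000 / 181
= 1989.0 ms


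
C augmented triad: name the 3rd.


Reasoning:
Augmented triad = root + major 3rd (4 semitones) + augmented 5th (8 semitones)
A triad on C stacks thirds, so the chord tones use letter names C-E-G
Root: C
Major 3rd above C: E
Augmented 5th above C: G#
The 3rd = E


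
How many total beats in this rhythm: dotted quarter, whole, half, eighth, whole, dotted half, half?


Step by step:
Beat values:
  dotted quarter = 1.5 beats
  whole = 4 beats
  half = 2 beats
  eighth = 0.5 beats
  whole = 4 beats
  dotted half = 3 beats
  half = 2 beats
Sum = 1.5 + 4 + 2 + 0.5 + 4 + 3 + 2
= 17 beats


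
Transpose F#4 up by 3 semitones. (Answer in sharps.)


F#4: chromatic position 6 in octave 4 → absolute = 4×12 + 6 = 54
Transpose up 3: 54 + 3 = 57
57 = 4×12 + 9 → A in octave 4
Result = A4


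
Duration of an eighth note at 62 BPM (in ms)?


Working:
One quarter-note beat = 60000 / BPM = 60000 / 62 ms
Eighth note = 1/2 × quarter note
Duration = 1/2 × 60000 / 62 = 30000 / 62
= 483.9 ms


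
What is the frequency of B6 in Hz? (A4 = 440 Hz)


Let's work it out.
f = 440 × 2^(n/12) where n = semitones from A4
B6: 26 semitones from A4
f = 440 × 2^(26/12)
f = 1975.53 Hz


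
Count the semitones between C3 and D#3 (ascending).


Step by step:
Absolute semitone position = octave×12 + chromatic position
C3: 3×12 + 0 = 36
D#3: 3×12 + 3 = 39
Difference = 39 - 36 = 3
= 3 semitones


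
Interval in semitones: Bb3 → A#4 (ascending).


Working:
Absolute semitone position = octave×12 + chromatic position
Bb3: 3×12 + 10 = 46
A#4: 4×12 + 10 = 58
Difference = 58 - 46 = 12
= 12 semitones


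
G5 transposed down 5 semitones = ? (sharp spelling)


Working:
G5: chromatic position 7 in octave 5 → absolute = 5×12 + 7 = 67
Transpose down 5: 67 - 5 = 62
62 = 5×12 + 2 → D in octave 5
Result = D5


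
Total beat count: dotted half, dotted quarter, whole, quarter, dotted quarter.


Step by step:
Beat values:
  dotted half = 3 beats
  dotted quarter = 1.5 beats
  whole = 4 beats
  quarter = 1 beat
  dotted quarter = 1.5 beats
Sum = 3 + 1.5 + 4 + 1 + 1.5
= 11 beats


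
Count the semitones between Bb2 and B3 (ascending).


Solution.
Absolute semitone position = octave×12 + chromatic position
Bb2: 2×12 + 10 = 34
B3: 3×12 + 11 = 47
Difference = 47 - 34 = 13
= 13 semitones


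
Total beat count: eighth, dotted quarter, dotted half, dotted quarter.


Working:
Beat values:
  eighth = 0.5 beats
  dotted quarter = 1.5 beats
  dotted half = 3 beats
  dotted quarter = 1.5 beats
Sum = 0.5 + 1.5 + 3 + 1.5
= 6.5 beats


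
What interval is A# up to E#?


Let's work it out.
Letter names: A → E spans 5 letter names → a 5th
Semitones: A# → E# = 7 half-steps
A 5th of 7 semitones is a perfect 5th
= perfect 5th


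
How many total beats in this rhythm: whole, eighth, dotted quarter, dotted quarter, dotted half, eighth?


Solution.
Beat values:
  whole = 4 beats
  eighth = 0.5 beats
  dotted quarter = 1.5 beats
  dotted quarter = 1.5 beats
  dotted half = 3 beats
  eighth = 0.5 beats
Sum = 4 + 0.5 + 1.5 + 1.5 + 3 + 0.5
= 11 beats


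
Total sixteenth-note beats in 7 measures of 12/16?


Let's work it out.
Time signature 12/16: the bottom number 16 means the sixteenth note gets one count
The top number 12 means 12 sixteenth-note beats per measure
Total = 12 × 7 measures
= 84 sixteenth-note beats


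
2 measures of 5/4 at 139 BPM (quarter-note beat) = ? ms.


Quarter-note beat duration = 60000 / 139 ms
Beats per measure (5/4) = 5
One measure = 5 × 60000 / 139 = 300000 / 139 ms
2 measures = 2 × 300000 / 139 = 600000 / 139
= 4316.5 ms


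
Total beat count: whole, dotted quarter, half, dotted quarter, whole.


Step by step:
Beat values:
  whole = 4 beats
  dotted quarter = 1.5 beats
  half = 2 beats
  dotted quarter = 1.5 beats
  whole = 4 beats
Sum = 4 + 1.5 + 2 + 1.5 + 4
= 13 beats


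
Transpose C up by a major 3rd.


Solution.
major 3rd: 3 letter names, 4 semitones
Letter: C + 2 → E
Pitch: C + 4 semitones, spelled as an E → E
= E


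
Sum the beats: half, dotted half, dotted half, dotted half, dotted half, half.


Beat values:
  half = 2 beats
  dotted half = 3 beats
  dotted half = 3 beats
  dotted half = 3 beats
  dotted half = 3 beats
  half = 2 beats
Sum = 2 + 3 + 3 + 3 + 3 + 2
= 16 beats


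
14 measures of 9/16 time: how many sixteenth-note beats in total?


Time signature 9/16: the bottom number 16 means the sixteenth note gets one count
The top number 9 means 9 sixteenth-note beats per measure
Total = 9 × 14 measures
= 126 sixteenth-note beats


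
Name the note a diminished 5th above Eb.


A 5th spans 5 letter names, so from E we land on B
A diminished 5th = 6 semitones above Eb
Spell B at that pitch: Bbb
= Bbb


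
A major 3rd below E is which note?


Solution.
A 3rd spans 3 letter names, so from E we land on C
A major 3rd = 4 semitones below E
Spell C at that pitch: C
= C


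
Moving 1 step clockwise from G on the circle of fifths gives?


Each clockwise step on the circle of fifths moves up a perfect 5th
From G: G → D
= D


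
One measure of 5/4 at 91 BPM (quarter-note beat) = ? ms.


Reasoning:
Quarter-note beat duration = 60000 / 91 ms
Beats per measure (5/4) = 5
One measure = 5 × 60000 / 91 = 300000 / 91 ms
= 3296.7 ms


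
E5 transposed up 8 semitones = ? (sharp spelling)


Working:
E5: chromatic position 4 in octave 5 → absolute = 5×12 + 4 = 64
Transpose up 8: 64 + 8 = 72
72 = 6×12 + 0 → C in octave 6
Result = C6


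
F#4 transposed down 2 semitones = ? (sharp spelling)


Working:
F#4: chromatic position 6 in octave 4 → absolute = 4×12 + 6 = 54
Transpose down 2: 54 - 2 = 52
52 = 4×12 + 4 → E in octave 4
Result = E4


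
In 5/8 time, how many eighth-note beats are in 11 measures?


Step by step:
Time signature 5/8: the bottom number 8 means the eighth note gets one count
The top number 5 means 5 eighth-note beats per measure
Total = 5 × 11 measures
= 55 eighth-note beats


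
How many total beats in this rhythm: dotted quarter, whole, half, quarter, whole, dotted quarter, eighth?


Reasoning:
Beat values:
  dotted quarter = 1.5 beats
  whole = 4 beats
  half = 2 beats
  quarter = 1 beat
  whole = 4 beats
  dotted quarter = 1.5 beats
  eighth = 0.5 beats
Sum = 1.5 + 4 + 2 + 1 + 4 + 1.5 + 0.5
= 14.5 beats


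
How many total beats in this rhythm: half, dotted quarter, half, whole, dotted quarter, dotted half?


Step by step:
Beat values:
  half = 2 beats
  dotted quarter = 1.5 beats
  half = 2 beats
  whole = 4 beats
  dotted quarter = 1.5 beats
  dotted half = 3 beats
Sum = 2 + 1.5 + 2 + 4 + 1.5 + 3
= 14 beats


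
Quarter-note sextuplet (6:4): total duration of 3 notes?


Step by step:
Sextuplet: 6 notes occupy the space of 4 quarter notes
Space = 4 × 1 = 4 beats
Each sextuplet note = 4 / 6 = 2/3 beats
3 notes = 3 × 2/3 = 2
= 2 beats


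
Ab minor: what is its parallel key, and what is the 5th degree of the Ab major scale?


Parallel keys share the same tonic but differ in mode
Ab minor → parallel is Ab major
Ab major scale: Ab Bb C Db Eb F G
= Ab major; 5th degree = Eb


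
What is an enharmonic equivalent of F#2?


Solution.
Enharmonic notes sound the same pitch but are spelled with different letter names
F# and Gb name the same pitch class
= Gb2


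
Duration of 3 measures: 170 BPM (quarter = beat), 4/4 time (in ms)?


Let's work it out.
Quarter-note beat duration = 60000 / 170 ms
Beats per measure (4/4) = 4
One measure = 4 × 60000 / 170 = 240000 / 170 ms
3 measures = 3 × 240000 / 170 = 720000 / 170
= 4235.3 ms


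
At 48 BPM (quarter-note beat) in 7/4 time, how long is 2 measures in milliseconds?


Reasoning:
Quarter-note beat duration = 60000 / 48 ms
Beats per measure (7/4) = 7
One measure = 7 × 60000 / 48 = 420000 / 48 ms
2 measures = 2 × 420000 / 48 = 840000 / 48
= 17500.0 ms


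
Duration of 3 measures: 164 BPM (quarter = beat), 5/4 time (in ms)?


Step by step:
Quarter-note beat duration = 60000 / 164 ms
Beats per measure (5/4) = 5
One measure = 5 × 60000 / 164 = 300000 / 164 ms
3 measures = 3 × 300000 / 164 = 900000 / 164
= 5487.8 ms


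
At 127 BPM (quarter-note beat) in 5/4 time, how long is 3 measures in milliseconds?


Quarter-note beat duration = 60000 / 127 ms
Beats per measure (5/4) = 5
One measure = 5 × 60000 / 127 = 300000 / 127 ms
3 measures = 3 × 300000 / 127 = 900000 / 127
= 7086.6 ms


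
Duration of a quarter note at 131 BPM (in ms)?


Let's work it out.
One quarter-note beat = 60000 / BPM = 60000 / 131 ms
Duration = 60000 / 131
= 458.0 ms


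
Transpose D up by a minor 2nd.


Step by step:
minor 2nd: 2 letter names, 1 semitones
Letter: D + 1 → E
Pitch: D + 1 semitones, spelled as an E → Eb
= Eb


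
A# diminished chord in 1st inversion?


Working:
Root position: A# C# E
1st inversion: move root up an octave
Bass note: C#
Notes (bottom to top) = C# E A#


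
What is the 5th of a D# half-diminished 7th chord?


Half-diminished 7th chord = root + minor 3rd + diminished 5th + minor 7th
Seventh chords stack in thirds, so the letter names are D-F-A-C
Root: D#
Minor 3rd above D#: F#
Diminished 5th above D#: A
Minor 7th above D#: C#
The 5th = A


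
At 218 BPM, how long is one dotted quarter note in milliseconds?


Reasoning:
One quarter-note beat = 60000 / BPM = 60000 / 218 ms
Dotted quarter note = 3/2 × quarter note
Duration = 3/2 × 60000 / 218 = 90000 / 218
= 412.8 ms


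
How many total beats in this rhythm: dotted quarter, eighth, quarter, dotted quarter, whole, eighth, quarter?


Beat values:
  dotted quarter = 1.5 beats
  eighth = 0.5 beats
  quarter = 1 beat
  dotted quarter = 1.5 beats
  whole = 4 beats
  eighth = 0.5 beats
  quarter = 1 beat
Sum = 1.5 + 0.5 + 1 + 1.5 + 4 + 0.5 + 1
= 10 beats


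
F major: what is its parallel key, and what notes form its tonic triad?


Parallel keys share the same tonic but differ in mode
F major → parallel is F minor
Tonic triad of F minor = F Ab C
= F minor; triad = F Ab C


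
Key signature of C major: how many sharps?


Step by step:
Sharp major keys follow the circle of fifths: C(0), G(1), D(2), A(3), E(4), B(5), F#(6), C#(7)
C major has 0 sharps
= 0 sharps


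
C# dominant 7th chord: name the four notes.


Dominant 7th chord = root + major 3rd + perfect 5th + minor 7th
Seventh chords stack in thirds, so the letter names are C-E-G-B
Root: C#
Major 3rd above C#: E#
Perfect 5th above C#: G#
Minor 7th above C#: B
Chord = C# E# G# B


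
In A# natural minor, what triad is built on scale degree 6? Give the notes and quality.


Step by step:
A# natural minor scale: A# B# C# D# E# F# G#
Diatonic triad on degree 6 stacks scale notes 6, 1, 3: F# A# C#
F#→A# = 4 semitones; F#→C# = 7 semitones → major triad
= F# A# C# (major)


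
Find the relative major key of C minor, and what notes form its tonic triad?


Let's work it out.
The relative major shares the key signature and is a minor 3rd above the minor tonic
A minor 3rd above C is Eb
→ relative major of C minor is Eb major
Tonic triad of Eb major = root + major 3rd + perfect 5th = Eb G Bb
= Eb major; triad = Eb G Bb


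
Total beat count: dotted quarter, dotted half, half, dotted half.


Solution.
Beat values:
  dotted quarter = 1.5 beats
  dotted half = 3 beats
  half = 2 beats
  dotted half = 3 beats
Sum = 1.5 + 3 + 2 + 3
= 9.5 beats


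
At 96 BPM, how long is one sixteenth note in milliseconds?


One quarter-note beat = 60000 / BPM = 60000 / 96 ms
Sixteenth note = 1/4 × quarter note
Duration = 1/4 × 60000 / 96 = 15000 / 96
= 156.2 ms


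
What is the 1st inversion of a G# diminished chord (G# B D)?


Solution.
Root position: G# B D
1st inversion: move root up an octave
Bass note: B
Notes (bottom to top) = B D G#


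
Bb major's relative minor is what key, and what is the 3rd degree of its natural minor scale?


Let's work it out.
The relative minor shares the major's key signature and starts on its 6th degree
6th degree = a major 6th above the tonic; a major 6th above Bb is G
→ relative minor of Bb major is G minor
G natural minor scale: G A Bb C D Eb F
= G minor; 3rd degree = Bb


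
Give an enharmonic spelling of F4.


Enharmonic notes sound the same pitch but are spelled with different letter names
F and Gbb name the same pitch class
= Gbb4


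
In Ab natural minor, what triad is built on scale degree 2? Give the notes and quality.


Ab natural minor scale: Ab Bb Cb Db Eb Fb Gb
Diatonic triad on degree 2 stacks scale notes 2, 4, 6: Bb Db Fb
Bb→Db = 3 semitones; Bb→Fb = 6 semitones → diminished triad
= Bb Db Fb (diminished)


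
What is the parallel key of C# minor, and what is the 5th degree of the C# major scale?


Working:
Parallel keys share the same tonic but differ in mode
C# minor → parallel is C# major
C# major scale: C# D# E# F# G# A# B#
= C# major; 5th degree = G#


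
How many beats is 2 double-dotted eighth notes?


Base eighth note = 1/2 beats
Dot 1 adds half the previous value: +1/4
Dot 2 adds half the previous value: +1/8
One double-dotted eighth = 1/2 + 1/4 + 1/8 = 7/8
2 of them = 2 × 7/8 = 7/4
= 7/4 beats


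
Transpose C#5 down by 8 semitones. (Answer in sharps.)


Reasoning:
C#5: chromatic position 1 in octave 5 → absolute = 5×12 + 1 = 61
Transpose down 8: 61 - 8 = 53
53 = 4×12 + 5 → F in octave 4
Result = F4


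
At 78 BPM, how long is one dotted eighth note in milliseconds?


Reasoning:
One quarter-note beat = 60000 / BPM = 60000 / 78 ms
Dotted eighth note = 3/4 × quarter note
Duration = 3/4 × 60000 / 78 = 45000 / 78
= 576.9 ms


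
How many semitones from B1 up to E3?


Let's work it out.
Absolute semitone position = octave×12 + chromatic position
B1: 1×12 + 11 = 23
E3: 3×12 + 4 = 40
Difference = 40 - 23 = 17
= 17 semitones


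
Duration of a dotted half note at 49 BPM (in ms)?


Working:
One quarter-note beat = 60000 / BPM = 60000 / 49 ms
Dotted half note = 3 × quarter note
Duration = 3 × 60000 / 49 = 180000 / 49
= 3673.5 ms


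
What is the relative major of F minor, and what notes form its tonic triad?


Let's work it out.
The relative major shares the key signature and is a minor 3rd above the minor tonic
A minor 3rd above F is Ab
→ relative major of F minor is Ab major
Tonic triad of Ab major = root + major 3rd + perfect 5th = Ab C Eb
= Ab major; triad = Ab C Eb


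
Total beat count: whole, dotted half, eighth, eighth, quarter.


Let's work it out.
Beat values:
  whole = 4 beats
  dotted half = 3 beats
  eighth = 0.5 beats
  eighth = 0.5 beats
  quarter = 1 beat
Sum = 4 + 3 + 0.5 + 0.5 + 1
= 9 beats


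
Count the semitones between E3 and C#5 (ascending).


Absolute semitone position = octave×12 + chromatic position
E3: 3×12 + 4 = 40
C#5: 5×12 + 1 = 61
Difference = 61 - 40 = 21
= 21 semitones


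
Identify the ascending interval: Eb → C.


Letter names: E → C spans 6 letter names → a 6th
Semitones: Eb → C = 9 half-steps
A 6th of 9 semitones is a major 6th
= major 6th


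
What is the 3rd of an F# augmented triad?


Step by step:
Augmented triad = root + major 3rd (4 semitones) + augmented 5th (8 semitones)
A triad on F# stacks thirds, so the chord tones use letter names F-A-C
Root: F#
Major 3rd above F#: A#
Augmented 5th above F#: C##
The 3rd = A#


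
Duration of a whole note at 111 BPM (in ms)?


Step by step:
One quarter-note beat = 60000 / BPM = 60000 / 111 ms
Whole note = 4 × quarter note
Duration = 4 × 60000 / 111 = 240000 / 111
= 2162.2 ms


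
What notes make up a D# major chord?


Let's work it out.
Major triad = root + major 3rd (4 semitones) + perfect 5th (7 semitones)
A triad on D# stacks thirds, so the chord tones use letter names D-F-A
Root: D#
Major 3rd above D#: F##
Perfect 5th above D#: A#
Chord = D# F## A#


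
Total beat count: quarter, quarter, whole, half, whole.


Beat values:
  quarter = 1 beat
  quarter = 1 beat
  whole = 4 beats
  half = 2 beats
  whole = 4 beats
Sum = 1 + 1 + 4 + 2 + 4
= 12 beats


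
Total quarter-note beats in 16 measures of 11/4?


Reasoning:
Time signature 11/4: the bottom number 4 means the quarter note gets one count
The top number 11 means 11 quarter-note beats per measure
Total = 11 × 16 measures
= 176 quarter-note beats


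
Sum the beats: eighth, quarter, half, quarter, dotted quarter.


Beat values:
  eighth = 0.5 beats
  quarter = 1 beat
  half = 2 beats
  quarter = 1 beat
  dotted quarter = 1.5 beats
Sum = 0.5 + 1 + 2 + 1 + 1.5
= 6 beats


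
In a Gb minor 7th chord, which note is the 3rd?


Solution.
Minor 7th chord = root + minor 3rd + perfect 5th + minor 7th
Seventh chords stack in thirds, so the letter names are G-B-D-F
Root: Gb
Minor 3rd above Gb: Bbb
Perfect 5th above Gb: Db
Minor 7th above Gb: Fb
The 3rd = Bbb


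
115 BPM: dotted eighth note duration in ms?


Working:
One quarter-note beat = 60000 / BPM = 60000 / 115 ms
Dotted eighth note = 3/4 × quarter note
Duration = 3/4 × 60000 / 115 = 45000 / 115
= 391.3 ms


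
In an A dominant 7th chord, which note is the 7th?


Dominant 7th chord = root + major 3rd + perfect 5th + minor 7th
Seventh chords stack in thirds, so the letter names are A-C-E-G
Root: A
Major 3rd above A: C#
Perfect 5th above A: E
Minor 7th above A: G
The 7th = G


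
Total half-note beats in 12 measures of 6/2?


Solution.
Time signature 6/2: the bottom number 2 means the half note gets one count
The top number 6 means 6 half-note beats per measure
Total = 6 × 12 measures
= 72 half-note beats


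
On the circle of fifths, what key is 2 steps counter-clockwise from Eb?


Let's work it out.
Each counter-clockwise step moves down a perfect 5th (= up a perfect 4th)
From Eb: Eb → Ab → Db
= Db


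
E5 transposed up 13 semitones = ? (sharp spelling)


Reasoning:
E5: chromatic position 4 in octave 5 → absolute = 5×12 + 4 = 64
Transpose up 13: 64 + 13 = 77
77 = 6×12 + 5 → F in octave 6
Result = F6


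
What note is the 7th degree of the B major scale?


Major scale pattern: W-W-H-W-W-W-H (2-2-1-2-2-2-1 semitones)
Starting from B:
  B + 2 semitones → C#
  C# + 2 semitones → D#
  D# + 1 semitone → E
  E + 2 semitones → F#
  F# + 2 semitones → G#
  G# + 2 semitones → A#
  A# + 1 semitone → B
Scale: B C# D# E F# G# A#
Degree 7 = A#


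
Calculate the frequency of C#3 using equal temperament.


f = 440 × 2^(n/12) where n = semitones from A4
C#3: -20 semitones from A4
f = 440 × 2^(-20/12)
f = 138.59 Hz


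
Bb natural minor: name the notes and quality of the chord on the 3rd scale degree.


Step by step:
Bb natural minor scale: Bb C Db Eb F Gb Ab
Diatonic triad on degree 3 stacks scale notes 3, 5, 7: Db F Ab
Db→F = 4 semitones; Db→Ab = 7 semitones → major triad
= Db F Ab (major)


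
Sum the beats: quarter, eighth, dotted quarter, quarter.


Working:
Beat values:
  quarter = 1 beat
  eighth = 0.5 beats
  dotted quarter = 1.5 beats
  quarter = 1 beat
Sum = 1 + 0.5 + 1.5 + 1
= 4 beats


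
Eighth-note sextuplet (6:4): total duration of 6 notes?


Sextuplet: 6 notes occupy the space of 4 eighth notes
Space = 4 × 1/2 = 2 beats
Each sextuplet note = 2 / 6 = 1/3 beats
6 notes = 6 × 1/3 = 2
= 2 beats


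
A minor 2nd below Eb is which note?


Step by step:
A 2nd spans 2 letter names, so from E we land on D
A minor 2nd = 1 semitone below Eb
Spell D at that pitch: D
= D


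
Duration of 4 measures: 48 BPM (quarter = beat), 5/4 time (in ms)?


Quarter-note beat duration = 60000 / 48 ms
Beats per measure (5/4) = 5
One measure = 5 × 60000 / 48 = 300000 / 48 ms
4 measures = 4 × 300000 / 48 = 1200000 / 48
= 25000.0 ms


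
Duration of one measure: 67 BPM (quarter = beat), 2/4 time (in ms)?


Quarter-note beat duration = 60000 / 67 ms
Beats per measure (2/4) = 2
One measure = 2 × 60000 / 67 = 120000 / 67 ms
= 1791.0 ms


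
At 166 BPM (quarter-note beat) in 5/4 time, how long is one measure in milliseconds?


Let's work it out.
Quarter-note beat duration = 60000 / 166 ms
Beats per measure (5/4) = 5
One measure = 5 × 60000 / 166 = 300000 / 166 ms
= 1807.2 ms


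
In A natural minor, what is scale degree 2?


Let's work it out.
Natural minor scale pattern: W-H-W-W-H-W-W (2-1-2-2-1-2-2 semitones)
Starting from A:
  A + 2 semitones → B
  B + 1 semitone → C
  C + 2 semitones → D
  D + 2 semitones → E
  E + 1 semitone → F
  F + 2 semitones → G
  G + 2 semitones → A
Scale: A B C D E F G
Degree 2 = B


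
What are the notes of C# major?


Step by step:
Major scale pattern: W-W-H-W-W-W-H (2-2-1-2-2-2-1 semitones)
Starting from C#:
  C# + 2 semitones → D#
  D# + 2 semitones → E#
  E# + 1 semitone → F#
  F# + 2 semitones → G#
  G# + 2 semitones → A#
  A# + 2 semitones → B#
  B# + 1 semitone → C#
Scale = C# D# E# F# G# A# B#


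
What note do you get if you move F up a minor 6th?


Step by step:
minor 6th: 6 letter names, 8 semitones
Letter: F + 5 → D
Pitch: F + 8 semitones, spelled as a D → Db
= Db


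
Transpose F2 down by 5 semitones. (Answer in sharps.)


F2: chromatic position 5 in octave 2 → absolute = 2×12 + 5 = 29
Transpose down 5: 29 - 5 = 24
24 = 2×12 + 0 → C in octave 2
Result = C2


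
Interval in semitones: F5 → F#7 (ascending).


Absolute semitone position = octave×12 + chromatic position
F5: 5×12 + 5 = 65
F#7: 7×12 + 6 = 90
Difference = 90 - 65 = 25
= 25 semitones


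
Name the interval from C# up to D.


Letter names: C → D spans 2 letter names → a 2nd
Semitones: C# → D = 1 half-step
A 2nd of 1 semitone is a minor 2nd
= minor 2nd


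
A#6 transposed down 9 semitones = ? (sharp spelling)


Step by step:
A#6: chromatic position 10 in octave 6 → absolute = 6×12 + 10 = 82
Transpose down 9: 82 - 9 = 73
73 = 6×12 + 1 → C# in octave 6
Result = C#6


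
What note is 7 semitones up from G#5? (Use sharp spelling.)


Reasoning:
G#5: chromatic position 8 in octave 5 → absolute = 5×12 + 8 = 68
Transpose up 7: 68 + 7 = 75
75 = 6×12 + 3 → D# in octave 6
Result = D#6


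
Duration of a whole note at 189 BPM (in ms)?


Working:
One quarter-note beat = 60000 / BPM = 60000 / 189 ms
Whole note = 4 × quarter note
Duration = 4 × 60000 / 189 = 240000 / 189
= 1269.8 ms


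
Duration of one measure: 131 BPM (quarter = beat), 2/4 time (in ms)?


Let's work it out.
Quarter-note beat duration = 60000 / 131 ms
Beats per measure (2/4) = 2
One measure = 2 × 60000 / 131 = 120000 / 131 ms
= 916.0 ms


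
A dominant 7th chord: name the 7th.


Step by step:
Dominant 7th chord = root + major 3rd + perfect 5th + minor 7th
Seventh chords stack in thirds, so the letter names are A-C-E-G
Root: A
Major 3rd above A: C#
Perfect 5th above A: E
Minor 7th above A: G
The 7th = G


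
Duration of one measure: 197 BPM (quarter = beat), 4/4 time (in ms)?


Step by step:
Quarter-note beat duration = 60000 / 197 ms
Beats per measure (4/4) = 4
One measure = 4 × 60000 / 197 = 240000 / 197 ms
= 1218.3 ms


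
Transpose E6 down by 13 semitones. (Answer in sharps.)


Let's work it out.
E6: chromatic position 4 in octave 6 → absolute = 6×12 + 4 = 76
Transpose down 13: 76 - 13 = 63
63 = 5×12 + 3 → D# in octave 5
Result = D#5


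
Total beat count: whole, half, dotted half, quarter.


Solution.
Beat values:
  whole = 4 beats
  half = 2 beats
  dotted half = 3 beats
  quarter = 1 beat
Sum = 4 + 2 + 3 + 1
= 10 beats


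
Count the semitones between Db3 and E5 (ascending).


Absolute semitone position = octave×12 + chromatic position
Db3: 3×12 + 1 = 37
E5: 5×12 + 4 = 64
Difference = 64 - 37 = 27
= 27 semitones


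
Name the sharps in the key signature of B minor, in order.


Step by step:
Sharp minor keys follow the circle of fifths: A(0), E(1), B(2), F#(3), C#(4), G#(5), D#(6), A#(7)
B minor has 2 sharps
Order of sharps: F# C# G# D# A# E# B# → first 2: F#, C#
= F#, C#


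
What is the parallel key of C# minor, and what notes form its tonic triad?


Solution.
Parallel keys share the same tonic but differ in mode
C# minor → parallel is C# major
Tonic triad of C# major = C# E# G#
= C# major; triad = C# E# G#


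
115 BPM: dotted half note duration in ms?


Working:
One quarter-note beat = 60000 / BPM = 60000 / 115 ms
Dotted half note = 3 × quarter note
Duration = 3 × 60000 / 115 = 180000 / 115
= 1565.2 ms


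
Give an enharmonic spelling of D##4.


Solution.
Enharmonic notes sound the same pitch but are spelled with different letter names
D## and E name the same pitch class
= E4


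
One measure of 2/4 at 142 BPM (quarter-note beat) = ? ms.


Quarter-note beat duration = 60000 / 142 ms
Beats per measure (2/4) = 2
One measure = 2 × 60000 / 142 = 120000 / 142 ms
= 845.1 ms


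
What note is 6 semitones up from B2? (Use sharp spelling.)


Solution.
B2: chromatic position 11 in octave 2 → absolute = 2×12 + 11 = 35
Transpose up 6: 35 + 6 = 41
41 = 3×12 + 5 → F in octave 3
Result = F3


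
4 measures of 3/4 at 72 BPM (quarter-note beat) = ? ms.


Step by step:
Quarter-note beat duration = 60000 / 72 ms
Beats per measure (3/4) = 3
One measure = 3 × 60000 / 72 = 180000 / 72 ms
4 measures = 4 × 180000 / 72 = 720000 / 72
= 10000.0 ms


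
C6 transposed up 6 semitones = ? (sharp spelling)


Working:
C6: chromatic position 0 in octave 6 → absolute = 6×12 + 0 = 72
Transpose up 6: 72 + 6 = 78
78 = 6×12 + 6 → F# in octave 6
Result = F#6


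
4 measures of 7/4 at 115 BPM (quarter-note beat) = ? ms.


Step by step:
Quarter-note beat duration = 60000 / 115 ms
Beats per measure (7/4) = 7
One measure = 7 × 60000 / 115 = 420000 / 115 ms
4 measures = 4 × 420000 / 115 = 1680000 / 115
= 14608.7 ms


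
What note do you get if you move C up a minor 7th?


Solution.
minor 7th: 7 letter names, 10 semitones
Letter: C + 6 → B
Pitch: C + 10 semitones, spelled as a B → Bb
= Bb


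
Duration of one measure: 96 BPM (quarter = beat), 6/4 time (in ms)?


Working:
Quarter-note beat duration = 60000 / 96 ms
Beats per measure (6/4) = 6
One measure = 6 × 60000 / 96 = 360000 / 96 ms
= 3750.0 ms


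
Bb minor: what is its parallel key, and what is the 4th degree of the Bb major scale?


Step by step:
Parallel keys share the same tonic but differ in mode
Bb minor → parallel is Bb major
Bb major scale: Bb C D Eb F G A
= Bb major; 4th degree = Eb


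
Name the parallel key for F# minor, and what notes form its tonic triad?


Step by step:
Parallel keys share the same tonic but differ in mode
F# minor → parallel is F# major
Tonic triad of F# major = F# A# C#
= F# major; triad = F# A# C#


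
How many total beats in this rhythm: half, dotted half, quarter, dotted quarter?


Beat values:
  half = 2 beats
  dotted half = 3 beats
  quarter = 1 beat
  dotted quarter = 1.5 beats
Sum = 2 + 3 + 1 + 1.5
= 7.5 beats
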